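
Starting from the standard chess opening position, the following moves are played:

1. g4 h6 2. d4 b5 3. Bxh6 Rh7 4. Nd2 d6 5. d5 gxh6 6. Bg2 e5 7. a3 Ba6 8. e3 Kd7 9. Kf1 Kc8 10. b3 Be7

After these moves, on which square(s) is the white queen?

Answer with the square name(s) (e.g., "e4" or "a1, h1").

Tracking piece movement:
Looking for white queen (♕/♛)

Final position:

  a b c d e f g h
  ─────────────────
8│♜ ♞ ♚ ♛ · · ♞ ·│8
7│♟ · ♟ · ♝ ♟ · ♜│7
6│♝ · · ♟ · · · ♟│6
5│· ♟ · ♙ ♟ · · ·│5
4│· · · · · · ♙ ·│4
3│♙ ♙ · · ♙ · · ·│3
2│· · ♙ ♘ · ♙ ♗ ♙│2
1│♖ · · ♕ · ♔ ♘ ♖│1
  ─────────────────
  a b c d e f g h


d1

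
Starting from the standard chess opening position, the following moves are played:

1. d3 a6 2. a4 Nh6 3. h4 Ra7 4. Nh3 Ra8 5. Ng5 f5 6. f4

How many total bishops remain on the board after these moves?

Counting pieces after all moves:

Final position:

  a b c d e f g h
  ─────────────────
8│♜ ♞ ♝ ♛ ♚ ♝ · ♜│8
7│· ♟ ♟ ♟ ♟ · ♟ ♟│7
6│♟ · · · · · · ♞│6
5│· · · · · ♟ ♘ ·│5
4│♙ · · · · ♙ · ♙│4
3│· · · ♙ · · · ·│3
2│· ♙ ♙ · ♙ · ♙ ·│2
1│♖ ♘ ♗ ♕ ♔ ♗ · ♖│1
  ─────────────────
  a b c d e f g h


4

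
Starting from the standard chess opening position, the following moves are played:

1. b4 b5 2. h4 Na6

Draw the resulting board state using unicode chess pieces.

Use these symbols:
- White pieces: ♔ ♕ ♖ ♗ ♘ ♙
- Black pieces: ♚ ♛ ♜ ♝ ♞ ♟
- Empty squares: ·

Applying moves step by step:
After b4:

♜ ♞ ♝ ♛ ♚ ♝ ♞ ♜
♟ ♟ ♟ ♟ ♟ ♟ ♟ ♟
· · · · · · · ·
· · · · · · · ·
· ♙ · · · · · ·
· · · · · · · ·
♙ · ♙ ♙ ♙ ♙ ♙ ♙
♖ ♘ ♗ ♕ ♔ ♗ ♘ ♖


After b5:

♜ ♞ ♝ ♛ ♚ ♝ ♞ ♜
♟ · ♟ ♟ ♟ ♟ ♟ ♟
· · · · · · · ·
· ♟ · · · · · ·
· ♙ · · · · · ·
· · · · · · · ·
♙ · ♙ ♙ ♙ ♙ ♙ ♙
♖ ♘ ♗ ♕ ♔ ♗ ♘ ♖


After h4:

♜ ♞ ♝ ♛ ♚ ♝ ♞ ♜
♟ · ♟ ♟ ♟ ♟ ♟ ♟
· · · · · · · ·
· ♟ · · · · · ·
· ♙ · · · · · ♙
· · · · · · · ·
♙ · ♙ ♙ ♙ ♙ ♙ ·
♖ ♘ ♗ ♕ ♔ ♗ ♘ ♖


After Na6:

♜ · ♝ ♛ ♚ ♝ ♞ ♜
♟ · ♟ ♟ ♟ ♟ ♟ ♟
♞ · · · · · · ·
· ♟ · · · · · ·
· ♙ · · · · · ♙
· · · · · · · ·
♙ · ♙ ♙ ♙ ♙ ♙ ·
♖ ♘ ♗ ♕ ♔ ♗ ♘ ♖



  a b c d e f g h
  ─────────────────
8│♜ · ♝ ♛ ♚ ♝ ♞ ♜│8
7│♟ · ♟ ♟ ♟ ♟ ♟ ♟│7
6│♞ · · · · · · ·│6
5│· ♟ · · · · · ·│5
4│· ♙ · · · · · ♙│4
3│· · · · · · · ·│3
2│♙ · ♙ ♙ ♙ ♙ ♙ ·│2
1│♖ ♘ ♗ ♕ ♔ ♗ ♘ ♖│1
  ─────────────────
  a b c d e f g h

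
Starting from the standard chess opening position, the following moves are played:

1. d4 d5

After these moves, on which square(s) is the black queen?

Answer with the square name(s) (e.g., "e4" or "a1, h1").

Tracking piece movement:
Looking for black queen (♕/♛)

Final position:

  a b c d e f g h
  ─────────────────
8│♜ ♞ ♝ ♛ ♚ ♝ ♞ ♜│8
7│♟ ♟ ♟ · ♟ ♟ ♟ ♟│7
6│· · · · · · · ·│6
5│· · · ♟ · · · ·│5
4│· · · ♙ · · · ·│4
3│· · · · · · · ·│3
2│♙ ♙ ♙ · ♙ ♙ ♙ ♙│2
1│♖ ♘ ♗ ♕ ♔ ♗ ♘ ♖│1
  ─────────────────
  a b c d e f g h


d8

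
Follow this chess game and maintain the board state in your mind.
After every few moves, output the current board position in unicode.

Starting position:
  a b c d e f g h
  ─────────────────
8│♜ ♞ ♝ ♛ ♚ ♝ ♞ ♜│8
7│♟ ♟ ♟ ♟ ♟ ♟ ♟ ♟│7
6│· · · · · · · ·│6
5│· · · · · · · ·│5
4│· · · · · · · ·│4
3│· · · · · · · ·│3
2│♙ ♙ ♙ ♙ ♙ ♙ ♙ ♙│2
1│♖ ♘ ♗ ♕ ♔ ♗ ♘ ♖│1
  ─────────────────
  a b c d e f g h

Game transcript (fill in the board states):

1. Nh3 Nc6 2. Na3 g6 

  a b c d e f g h
  ─────────────────
8│♜ · ♝ ♛ ♚ ♝ ♞ ♜│8
7│♟ ♟ ♟ ♟ ♟ ♟ · ♟│7
6│· · ♞ · · · ♟ ·│6
5│· · · · · · · ·│5
4│· · · · · · · ·│4
3│♘ · · · · · · ♘│3
2│♙ ♙ ♙ ♙ ♙ ♙ ♙ ♙│2
1│♖ · ♗ ♕ ♔ ♗ · ♖│1
  ─────────────────
  a b c d e f g h

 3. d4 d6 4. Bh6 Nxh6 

  a b c d e f g h
  ─────────────────
8│♜ · ♝ ♛ ♚ ♝ · ♜│8
7│♟ ♟ ♟ · ♟ ♟ · ♟│7
6│· · ♞ ♟ · · ♟ ♞│6
5│· · · · · · · ·│5
4│· · · ♙ · · · ·│4
3│♘ · · · · · · ♘│3
2│♙ ♙ ♙ · ♙ ♙ ♙ ♙│2
1│♖ · · ♕ ♔ ♗ · ♖│1
  ─────────────────
  a b c d e f g h

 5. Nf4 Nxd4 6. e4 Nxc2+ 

  a b c d e f g h
  ─────────────────
8│♜ · ♝ ♛ ♚ ♝ · ♜│8
7│♟ ♟ ♟ · ♟ ♟ · ♟│7
6│· · · ♟ · · ♟ ♞│6
5│· · · · · · · ·│5
4│· · · · ♙ ♘ · ·│4
3│♘ · · · · · · ·│3
2│♙ ♙ ♞ · · ♙ ♙ ♙│2
1│♖ · · ♕ ♔ ♗ · ♖│1
  ─────────────────
  a b c d e f g h

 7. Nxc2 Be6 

  a b c d e f g h
  ─────────────────
8│♜ · · ♛ ♚ ♝ · ♜│8
7│♟ ♟ ♟ · ♟ ♟ · ♟│7
6│· · · ♟ ♝ · ♟ ♞│6
5│· · · · · · · ·│5
4│· · · · ♙ ♘ · ·│4
3│· · · · · · · ·│3
2│♙ ♙ ♘ · · ♙ ♙ ♙│2
1│♖ · · ♕ ♔ ♗ · ♖│1
  ─────────────────
  a b c d e f g h


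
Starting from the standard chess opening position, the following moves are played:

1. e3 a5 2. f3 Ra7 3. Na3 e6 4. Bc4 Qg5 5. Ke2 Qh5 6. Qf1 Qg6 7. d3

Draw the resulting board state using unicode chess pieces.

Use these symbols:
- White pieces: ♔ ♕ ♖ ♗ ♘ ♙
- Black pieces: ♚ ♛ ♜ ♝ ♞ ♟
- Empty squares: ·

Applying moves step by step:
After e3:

♜ ♞ ♝ ♛ ♚ ♝ ♞ ♜
♟ ♟ ♟ ♟ ♟ ♟ ♟ ♟
· · · · · · · ·
· · · · · · · ·
· · · · · · · ·
· · · · ♙ · · ·
♙ ♙ ♙ ♙ · ♙ ♙ ♙
♖ ♘ ♗ ♕ ♔ ♗ ♘ ♖


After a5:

♜ ♞ ♝ ♛ ♚ ♝ ♞ ♜
· ♟ ♟ ♟ ♟ ♟ ♟ ♟
· · · · · · · ·
♟ · · · · · · ·
· · · · · · · ·
· · · · ♙ · · ·
♙ ♙ ♙ ♙ · ♙ ♙ ♙
♖ ♘ ♗ ♕ ♔ ♗ ♘ ♖


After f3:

♜ ♞ ♝ ♛ ♚ ♝ ♞ ♜
· ♟ ♟ ♟ ♟ ♟ ♟ ♟
· · · · · · · ·
♟ · · · · · · ·
· · · · · · · ·
· · · · ♙ ♙ · ·
♙ ♙ ♙ ♙ · · ♙ ♙
♖ ♘ ♗ ♕ ♔ ♗ ♘ ♖


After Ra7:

· ♞ ♝ ♛ ♚ ♝ ♞ ♜
♜ ♟ ♟ ♟ ♟ ♟ ♟ ♟
· · · · · · · ·
♟ · · · · · · ·
· · · · · · · ·
· · · · ♙ ♙ · ·
♙ ♙ ♙ ♙ · · ♙ ♙
♖ ♘ ♗ ♕ ♔ ♗ ♘ ♖


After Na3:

· ♞ ♝ ♛ ♚ ♝ ♞ ♜
♜ ♟ ♟ ♟ ♟ ♟ ♟ ♟
· · · · · · · ·
♟ · · · · · · ·
· · · · · · · ·
♘ · · · ♙ ♙ · ·
♙ ♙ ♙ ♙ · · ♙ ♙
♖ · ♗ ♕ ♔ ♗ ♘ ♖


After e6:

· ♞ ♝ ♛ ♚ ♝ ♞ ♜
♜ ♟ ♟ ♟ · ♟ ♟ ♟
· · · · ♟ · · ·
♟ · · · · · · ·
· · · · · · · ·
♘ · · · ♙ ♙ · ·
♙ ♙ ♙ ♙ · · ♙ ♙
♖ · ♗ ♕ ♔ ♗ ♘ ♖


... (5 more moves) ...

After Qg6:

· ♞ ♝ · ♚ ♝ ♞ ♜
♜ ♟ ♟ ♟ · ♟ ♟ ♟
· · · · ♟ · ♛ ·
♟ · · · · · · ·
· · ♗ · · · · ·
♘ · · · ♙ ♙ · ·
♙ ♙ ♙ ♙ ♔ · ♙ ♙
♖ · ♗ · · ♕ ♘ ♖


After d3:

· ♞ ♝ · ♚ ♝ ♞ ♜
♜ ♟ ♟ ♟ · ♟ ♟ ♟
· · · · ♟ · ♛ ·
♟ · · · · · · ·
· · ♗ · · · · ·
♘ · · ♙ ♙ ♙ · ·
♙ ♙ ♙ · ♔ · ♙ ♙
♖ · ♗ · · ♕ ♘ ♖



  a b c d e f g h
  ─────────────────
8│· ♞ ♝ · ♚ ♝ ♞ ♜│8
7│♜ ♟ ♟ ♟ · ♟ ♟ ♟│7
6│· · · · ♟ · ♛ ·│6
5│♟ · · · · · · ·│5
4│· · ♗ · · · · ·│4
3│♘ · · ♙ ♙ ♙ · ·│3
2│♙ ♙ ♙ · ♔ · ♙ ♙│2
1│♖ · ♗ · · ♕ ♘ ♖│1
  ─────────────────
  a b c d e f g h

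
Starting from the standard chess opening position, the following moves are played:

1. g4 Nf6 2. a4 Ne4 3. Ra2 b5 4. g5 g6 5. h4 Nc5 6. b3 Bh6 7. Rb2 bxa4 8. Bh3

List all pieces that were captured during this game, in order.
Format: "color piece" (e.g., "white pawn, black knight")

Tracking captures:
  bxa4: captured white pawn

white pawn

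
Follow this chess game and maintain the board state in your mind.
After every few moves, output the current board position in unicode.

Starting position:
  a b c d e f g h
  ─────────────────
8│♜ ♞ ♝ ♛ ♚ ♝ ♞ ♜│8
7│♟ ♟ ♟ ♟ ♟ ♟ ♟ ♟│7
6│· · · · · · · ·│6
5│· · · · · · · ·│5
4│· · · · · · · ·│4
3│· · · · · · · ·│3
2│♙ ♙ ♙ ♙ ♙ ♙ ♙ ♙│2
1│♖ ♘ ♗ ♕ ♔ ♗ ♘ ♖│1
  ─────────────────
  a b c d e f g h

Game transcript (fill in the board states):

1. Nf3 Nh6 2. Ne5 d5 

  a b c d e f g h
  ─────────────────
8│♜ ♞ ♝ ♛ ♚ ♝ · ♜│8
7│♟ ♟ ♟ · ♟ ♟ ♟ ♟│7
6│· · · · · · · ♞│6
5│· · · ♟ ♘ · · ·│5
4│· · · · · · · ·│4
3│· · · · · · · ·│3
2│♙ ♙ ♙ ♙ ♙ ♙ ♙ ♙│2
1│♖ ♘ ♗ ♕ ♔ ♗ · ♖│1
  ─────────────────
  a b c d e f g h

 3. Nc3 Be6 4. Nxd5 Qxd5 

  a b c d e f g h
  ─────────────────
8│♜ ♞ · · ♚ ♝ · ♜│8
7│♟ ♟ ♟ · ♟ ♟ ♟ ♟│7
6│· · · · ♝ · · ♞│6
5│· · · ♛ ♘ · · ·│5
4│· · · · · · · ·│4
3│· · · · · · · ·│3
2│♙ ♙ ♙ ♙ ♙ ♙ ♙ ♙│2
1│♖ · ♗ ♕ ♔ ♗ · ♖│1
  ─────────────────
  a b c d e f g h

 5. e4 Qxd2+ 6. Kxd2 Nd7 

  a b c d e f g h
  ─────────────────
8│♜ · · · ♚ ♝ · ♜│8
7│♟ ♟ ♟ ♞ ♟ ♟ ♟ ♟│7
6│· · · · ♝ · · ♞│6
5│· · · · ♘ · · ·│5
4│· · · · ♙ · · ·│4
3│· · · · · · · ·│3
2│♙ ♙ ♙ ♔ · ♙ ♙ ♙│2
1│♖ · ♗ ♕ · ♗ · ♖│1
  ─────────────────
  a b c d e f g h

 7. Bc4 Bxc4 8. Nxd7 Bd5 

  a b c d e f g h
  ─────────────────
8│♜ · · · ♚ ♝ · ♜│8
7│♟ ♟ ♟ ♘ ♟ ♟ ♟ ♟│7
6│· · · · · · · ♞│6
5│· · · ♝ · · · ·│5
4│· · · · ♙ · · ·│4
3│· · · · · · · ·│3
2│♙ ♙ ♙ ♔ · ♙ ♙ ♙│2
1│♖ · ♗ ♕ · · · ♖│1
  ─────────────────
  a b c d e f g h



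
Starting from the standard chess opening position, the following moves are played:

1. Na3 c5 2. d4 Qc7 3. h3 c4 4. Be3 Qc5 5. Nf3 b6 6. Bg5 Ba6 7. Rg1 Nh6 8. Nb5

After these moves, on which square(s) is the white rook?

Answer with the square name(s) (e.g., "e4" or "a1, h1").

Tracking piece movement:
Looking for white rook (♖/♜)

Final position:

  a b c d e f g h
  ─────────────────
8│♜ ♞ · · ♚ ♝ · ♜│8
7│♟ · · ♟ ♟ ♟ ♟ ♟│7
6│♝ ♟ · · · · · ♞│6
5│· ♘ ♛ · · · ♗ ·│5
4│· · ♟ ♙ · · · ·│4
3│· · · · · ♘ · ♙│3
2│♙ ♙ ♙ · ♙ ♙ ♙ ·│2
1│♖ · · ♕ ♔ ♗ ♖ ·│1
  ─────────────────
  a b c d e f g h


a1, g1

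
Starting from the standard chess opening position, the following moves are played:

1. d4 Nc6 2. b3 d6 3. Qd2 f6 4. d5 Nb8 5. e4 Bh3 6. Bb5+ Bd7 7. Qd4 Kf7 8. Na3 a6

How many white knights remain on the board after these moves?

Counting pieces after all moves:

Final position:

  a b c d e f g h
  ─────────────────
8│♜ ♞ · ♛ · ♝ ♞ ♜│8
7│· ♟ ♟ ♝ ♟ ♚ ♟ ♟│7
6│♟ · · ♟ · ♟ · ·│6
5│· ♗ · ♙ · · · ·│5
4│· · · ♕ ♙ · · ·│4
3│♘ ♙ · · · · · ·│3
2│♙ · ♙ · · ♙ ♙ ♙│2
1│♖ · ♗ · ♔ · ♘ ♖│1
  ─────────────────
  a b c d e f g h


2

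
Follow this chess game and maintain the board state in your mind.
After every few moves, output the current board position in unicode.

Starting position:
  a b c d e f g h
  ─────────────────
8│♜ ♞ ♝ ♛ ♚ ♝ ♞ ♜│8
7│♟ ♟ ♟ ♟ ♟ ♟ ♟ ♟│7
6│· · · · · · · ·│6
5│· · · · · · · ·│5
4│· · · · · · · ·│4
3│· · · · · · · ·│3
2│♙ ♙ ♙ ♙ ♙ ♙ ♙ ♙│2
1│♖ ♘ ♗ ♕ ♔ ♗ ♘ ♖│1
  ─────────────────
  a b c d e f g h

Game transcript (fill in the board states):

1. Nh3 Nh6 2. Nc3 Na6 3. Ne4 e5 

  a b c d e f g h
  ─────────────────
8│♜ · ♝ ♛ ♚ ♝ · ♜│8
7│♟ ♟ ♟ ♟ · ♟ ♟ ♟│7
6│♞ · · · · · · ♞│6
5│· · · · ♟ · · ·│5
4│· · · · ♘ · · ·│4
3│· · · · · · · ♘│3
2│♙ ♙ ♙ ♙ ♙ ♙ ♙ ♙│2
1│♖ · ♗ ♕ ♔ ♗ · ♖│1
  ─────────────────
  a b c d e f g h

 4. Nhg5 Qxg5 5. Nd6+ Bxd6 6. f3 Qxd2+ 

  a b c d e f g h
  ─────────────────
8│♜ · ♝ · ♚ · · ♜│8
7│♟ ♟ ♟ ♟ · ♟ ♟ ♟│7
6│♞ · · ♝ · · · ♞│6
5│· · · · ♟ · · ·│5
4│· · · · · · · ·│4
3│· · · · · ♙ · ·│3
2│♙ ♙ ♙ ♛ ♙ · ♙ ♙│2
1│♖ · ♗ ♕ ♔ ♗ · ♖│1
  ─────────────────
  a b c d e f g h

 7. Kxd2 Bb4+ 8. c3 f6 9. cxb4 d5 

  a b c d e f g h
  ─────────────────
8│♜ · ♝ · ♚ · · ♜│8
7│♟ ♟ ♟ · · · ♟ ♟│7
6│♞ · · · · ♟ · ♞│6
5│· · · ♟ ♟ · · ·│5
4│· ♙ · · · · · ·│4
3│· · · · · ♙ · ·│3
2│♙ ♙ · ♔ ♙ · ♙ ♙│2
1│♖ · ♗ ♕ · ♗ · ♖│1
  ─────────────────
  a b c d e f g h

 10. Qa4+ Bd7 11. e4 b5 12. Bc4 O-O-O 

  a b c d e f g h
  ─────────────────
8│· · ♚ ♜ · · · ♜│8
7│♟ · ♟ ♝ · · ♟ ♟│7
6│♞ · · · · ♟ · ♞│6
5│· ♟ · ♟ ♟ · · ·│5
4│♕ ♙ ♗ · ♙ · · ·│4
3│· · · · · ♙ · ·│3
2│♙ ♙ · ♔ · · ♙ ♙│2
1│♖ · ♗ · · · · ♖│1
  ─────────────────
  a b c d e f g h

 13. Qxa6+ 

  a b c d e f g h
  ─────────────────
8│· · ♚ ♜ · · · ♜│8
7│♟ · ♟ ♝ · · ♟ ♟│7
6│♕ · · · · ♟ · ♞│6
5│· ♟ · ♟ ♟ · · ·│5
4│· ♙ ♗ · ♙ · · ·│4
3│· · · · · ♙ · ·│3
2│♙ ♙ · ♔ · · ♙ ♙│2
1│♖ · ♗ · · · · ♖│1
  ─────────────────
  a b c d e f g h


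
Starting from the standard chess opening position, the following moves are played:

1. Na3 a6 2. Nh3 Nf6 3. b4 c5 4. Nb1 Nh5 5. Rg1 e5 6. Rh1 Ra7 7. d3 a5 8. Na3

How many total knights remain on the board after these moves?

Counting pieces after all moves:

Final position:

  a b c d e f g h
  ─────────────────
8│· ♞ ♝ ♛ ♚ ♝ · ♜│8
7│♜ ♟ · ♟ · ♟ ♟ ♟│7
6│· · · · · · · ·│6
5│♟ · ♟ · ♟ · · ♞│5
4│· ♙ · · · · · ·│4
3│♘ · · ♙ · · · ♘│3
2│♙ · ♙ · ♙ ♙ ♙ ♙│2
1│♖ · ♗ ♕ ♔ ♗ · ♖│1
  ─────────────────
  a b c d e f g h


4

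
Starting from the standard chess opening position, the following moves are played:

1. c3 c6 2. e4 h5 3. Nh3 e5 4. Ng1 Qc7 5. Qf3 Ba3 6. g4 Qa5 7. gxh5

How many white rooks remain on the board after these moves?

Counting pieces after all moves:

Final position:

  a b c d e f g h
  ─────────────────
8│♜ ♞ ♝ · ♚ · ♞ ♜│8
7│♟ ♟ · ♟ · ♟ ♟ ·│7
6│· · ♟ · · · · ·│6
5│♛ · · · ♟ · · ♙│5
4│· · · · ♙ · · ·│4
3│♝ · ♙ · · ♕ · ·│3
2│♙ ♙ · ♙ · ♙ · ♙│2
1│♖ ♘ ♗ · ♔ ♗ ♘ ♖│1
  ─────────────────
  a b c d e f g h


2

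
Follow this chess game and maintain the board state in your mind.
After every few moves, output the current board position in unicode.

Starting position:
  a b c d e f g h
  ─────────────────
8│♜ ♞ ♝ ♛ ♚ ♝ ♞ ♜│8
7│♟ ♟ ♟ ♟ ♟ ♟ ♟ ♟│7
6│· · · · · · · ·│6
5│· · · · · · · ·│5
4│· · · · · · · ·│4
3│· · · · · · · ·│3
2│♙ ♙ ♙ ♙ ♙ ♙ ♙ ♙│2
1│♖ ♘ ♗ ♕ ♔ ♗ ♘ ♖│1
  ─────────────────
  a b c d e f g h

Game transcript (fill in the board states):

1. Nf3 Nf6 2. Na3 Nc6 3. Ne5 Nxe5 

  a b c d e f g h
  ─────────────────
8│♜ · ♝ ♛ ♚ ♝ · ♜│8
7│♟ ♟ ♟ ♟ ♟ ♟ ♟ ♟│7
6│· · · · · ♞ · ·│6
5│· · · · ♞ · · ·│5
4│· · · · · · · ·│4
3│♘ · · · · · · ·│3
2│♙ ♙ ♙ ♙ ♙ ♙ ♙ ♙│2
1│♖ · ♗ ♕ ♔ ♗ · ♖│1
  ─────────────────
  a b c d e f g h

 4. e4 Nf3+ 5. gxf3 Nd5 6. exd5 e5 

  a b c d e f g h
  ─────────────────
8│♜ · ♝ ♛ ♚ ♝ · ♜│8
7│♟ ♟ ♟ ♟ · ♟ ♟ ♟│7
6│· · · · · · · ·│6
5│· · · ♙ ♟ · · ·│5
4│· · · · · · · ·│4
3│♘ · · · · ♙ · ·│3
2│♙ ♙ ♙ ♙ · ♙ · ♙│2
1│♖ · ♗ ♕ ♔ ♗ · ♖│1
  ─────────────────
  a b c d e f g h

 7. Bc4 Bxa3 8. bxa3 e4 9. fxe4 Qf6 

  a b c d e f g h
  ─────────────────
8│♜ · ♝ · ♚ · · ♜│8
7│♟ ♟ ♟ ♟ · ♟ ♟ ♟│7
6│· · · · · ♛ · ·│6
5│· · · ♙ · · · ·│5
4│· · ♗ · ♙ · · ·│4
3│♙ · · · · · · ·│3
2│♙ · ♙ ♙ · ♙ · ♙│2
1│♖ · ♗ ♕ ♔ · · ♖│1
  ─────────────────
  a b c d e f g h

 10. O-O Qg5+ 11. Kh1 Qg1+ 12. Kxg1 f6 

  a b c d e f g h
  ─────────────────
8│♜ · ♝ · ♚ · · ♜│8
7│♟ ♟ ♟ ♟ · · ♟ ♟│7
6│· · · · · ♟ · ·│6
5│· · · ♙ · · · ·│5
4│· · ♗ · ♙ · · ·│4
3│♙ · · · · · · ·│3
2│♙ · ♙ ♙ · ♙ · ♙│2
1│♖ · ♗ ♕ · ♖ ♔ ·│1
  ─────────────────
  a b c d e f g h



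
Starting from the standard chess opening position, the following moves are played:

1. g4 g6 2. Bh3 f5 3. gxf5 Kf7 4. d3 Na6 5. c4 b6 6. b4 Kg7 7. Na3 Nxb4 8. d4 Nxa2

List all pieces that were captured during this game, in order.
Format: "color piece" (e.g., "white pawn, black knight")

Tracking captures:
  gxf5: captured black pawn
  Nxb4: captured white pawn
  Nxa2: captured white pawn

black pawn, white pawn, white pawn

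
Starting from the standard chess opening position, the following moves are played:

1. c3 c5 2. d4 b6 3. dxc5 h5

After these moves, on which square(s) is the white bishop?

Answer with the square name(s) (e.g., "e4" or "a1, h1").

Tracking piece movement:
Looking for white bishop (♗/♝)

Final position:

  a b c d e f g h
  ─────────────────
8│♜ ♞ ♝ ♛ ♚ ♝ ♞ ♜│8
7│♟ · · ♟ ♟ ♟ ♟ ·│7
6│· ♟ · · · · · ·│6
5│· · ♙ · · · · ♟│5
4│· · · · · · · ·│4
3│· · ♙ · · · · ·│3
2│♙ ♙ · · ♙ ♙ ♙ ♙│2
1│♖ ♘ ♗ ♕ ♔ ♗ ♘ ♖│1
  ─────────────────
  a b c d e f g h


c1, f1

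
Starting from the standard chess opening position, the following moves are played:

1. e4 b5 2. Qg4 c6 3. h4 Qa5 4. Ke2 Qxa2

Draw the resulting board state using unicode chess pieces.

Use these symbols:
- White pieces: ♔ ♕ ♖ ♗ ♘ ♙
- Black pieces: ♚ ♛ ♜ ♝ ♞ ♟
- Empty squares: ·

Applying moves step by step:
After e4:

♜ ♞ ♝ ♛ ♚ ♝ ♞ ♜
♟ ♟ ♟ ♟ ♟ ♟ ♟ ♟
· · · · · · · ·
· · · · · · · ·
· · · · ♙ · · ·
· · · · · · · ·
♙ ♙ ♙ ♙ · ♙ ♙ ♙
♖ ♘ ♗ ♕ ♔ ♗ ♘ ♖


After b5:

♜ ♞ ♝ ♛ ♚ ♝ ♞ ♜
♟ · ♟ ♟ ♟ ♟ ♟ ♟
· · · · · · · ·
· ♟ · · · · · ·
· · · · ♙ · · ·
· · · · · · · ·
♙ ♙ ♙ ♙ · ♙ ♙ ♙
♖ ♘ ♗ ♕ ♔ ♗ ♘ ♖


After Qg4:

♜ ♞ ♝ ♛ ♚ ♝ ♞ ♜
♟ · ♟ ♟ ♟ ♟ ♟ ♟
· · · · · · · ·
· ♟ · · · · · ·
· · · · ♙ · ♕ ·
· · · · · · · ·
♙ ♙ ♙ ♙ · ♙ ♙ ♙
♖ ♘ ♗ · ♔ ♗ ♘ ♖


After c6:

♜ ♞ ♝ ♛ ♚ ♝ ♞ ♜
♟ · · ♟ ♟ ♟ ♟ ♟
· · ♟ · · · · ·
· ♟ · · · · · ·
· · · · ♙ · ♕ ·
· · · · · · · ·
♙ ♙ ♙ ♙ · ♙ ♙ ♙
♖ ♘ ♗ · ♔ ♗ ♘ ♖


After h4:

♜ ♞ ♝ ♛ ♚ ♝ ♞ ♜
♟ · · ♟ ♟ ♟ ♟ ♟
· · ♟ · · · · ·
· ♟ · · · · · ·
· · · · ♙ · ♕ ♙
· · · · · · · ·
♙ ♙ ♙ ♙ · ♙ ♙ ·
♖ ♘ ♗ · ♔ ♗ ♘ ♖


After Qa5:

♜ ♞ ♝ · ♚ ♝ ♞ ♜
♟ · · ♟ ♟ ♟ ♟ ♟
· · ♟ · · · · ·
♛ ♟ · · · · · ·
· · · · ♙ · ♕ ♙
· · · · · · · ·
♙ ♙ ♙ ♙ · ♙ ♙ ·
♖ ♘ ♗ · ♔ ♗ ♘ ♖


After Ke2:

♜ ♞ ♝ · ♚ ♝ ♞ ♜
♟ · · ♟ ♟ ♟ ♟ ♟
· · ♟ · · · · ·
♛ ♟ · · · · · ·
· · · · ♙ · ♕ ♙
· · · · · · · ·
♙ ♙ ♙ ♙ ♔ ♙ ♙ ·
♖ ♘ ♗ · · ♗ ♘ ♖


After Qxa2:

♜ ♞ ♝ · ♚ ♝ ♞ ♜
♟ · · ♟ ♟ ♟ ♟ ♟
· · ♟ · · · · ·
· ♟ · · · · · ·
· · · · ♙ · ♕ ♙
· · · · · · · ·
♛ ♙ ♙ ♙ ♔ ♙ ♙ ·
♖ ♘ ♗ · · ♗ ♘ ♖



  a b c d e f g h
  ─────────────────
8│♜ ♞ ♝ · ♚ ♝ ♞ ♜│8
7│♟ · · ♟ ♟ ♟ ♟ ♟│7
6│· · ♟ · · · · ·│6
5│· ♟ · · · · · ·│5
4│· · · · ♙ · ♕ ♙│4
3│· · · · · · · ·│3
2│♛ ♙ ♙ ♙ ♔ ♙ ♙ ·│2
1│♖ ♘ ♗ · · ♗ ♘ ♖│1
  ─────────────────
  a b c d e f g h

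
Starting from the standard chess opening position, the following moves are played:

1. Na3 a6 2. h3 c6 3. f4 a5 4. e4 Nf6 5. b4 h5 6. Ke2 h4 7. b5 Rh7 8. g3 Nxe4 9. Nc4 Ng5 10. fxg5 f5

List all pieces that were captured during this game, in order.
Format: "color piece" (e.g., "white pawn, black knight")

Tracking captures:
  Nxe4: captured white pawn
  fxg5: captured black knight

white pawn, black knight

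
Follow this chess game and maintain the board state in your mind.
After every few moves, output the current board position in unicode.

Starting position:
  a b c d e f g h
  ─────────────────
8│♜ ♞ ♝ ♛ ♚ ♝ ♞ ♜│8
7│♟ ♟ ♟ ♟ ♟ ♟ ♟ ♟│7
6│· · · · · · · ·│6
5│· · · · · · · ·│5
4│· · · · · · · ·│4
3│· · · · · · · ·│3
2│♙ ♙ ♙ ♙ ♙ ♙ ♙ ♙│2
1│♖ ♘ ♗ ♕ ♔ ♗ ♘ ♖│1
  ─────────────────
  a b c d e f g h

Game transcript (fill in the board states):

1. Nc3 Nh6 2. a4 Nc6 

  a b c d e f g h
  ─────────────────
8│♜ · ♝ ♛ ♚ ♝ · ♜│8
7│♟ ♟ ♟ ♟ ♟ ♟ ♟ ♟│7
6│· · ♞ · · · · ♞│6
5│· · · · · · · ·│5
4│♙ · · · · · · ·│4
3│· · ♘ · · · · ·│3
2│· ♙ ♙ ♙ ♙ ♙ ♙ ♙│2
1│♖ · ♗ ♕ ♔ ♗ ♘ ♖│1
  ─────────────────
  a b c d e f g h

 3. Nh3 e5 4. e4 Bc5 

  a b c d e f g h
  ─────────────────
8│♜ · ♝ ♛ ♚ · · ♜│8
7│♟ ♟ ♟ ♟ · ♟ ♟ ♟│7
6│· · ♞ · · · · ♞│6
5│· · ♝ · ♟ · · ·│5
4│♙ · · · ♙ · · ·│4
3│· · ♘ · · · · ♘│3
2│· ♙ ♙ ♙ · ♙ ♙ ♙│2
1│♖ · ♗ ♕ ♔ ♗ · ♖│1
  ─────────────────
  a b c d e f g h

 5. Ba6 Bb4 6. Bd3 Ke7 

  a b c d e f g h
  ─────────────────
8│♜ · ♝ ♛ · · · ♜│8
7│♟ ♟ ♟ ♟ ♚ ♟ ♟ ♟│7
6│· · ♞ · · · · ♞│6
5│· · · · ♟ · · ·│5
4│♙ ♝ · · ♙ · · ·│4
3│· · ♘ ♗ · · · ♘│3
2│· ♙ ♙ ♙ · ♙ ♙ ♙│2
1│♖ · ♗ ♕ ♔ · · ♖│1
  ─────────────────
  a b c d e f g h



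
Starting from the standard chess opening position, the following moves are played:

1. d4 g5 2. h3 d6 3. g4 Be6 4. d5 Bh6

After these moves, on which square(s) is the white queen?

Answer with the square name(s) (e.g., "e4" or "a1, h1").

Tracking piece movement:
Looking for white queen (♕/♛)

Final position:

  a b c d e f g h
  ─────────────────
8│♜ ♞ · ♛ ♚ · ♞ ♜│8
7│♟ ♟ ♟ · ♟ ♟ · ♟│7
6│· · · ♟ ♝ · · ♝│6
5│· · · ♙ · · ♟ ·│5
4│· · · · · · ♙ ·│4
3│· · · · · · · ♙│3
2│♙ ♙ ♙ · ♙ ♙ · ·│2
1│♖ ♘ ♗ ♕ ♔ ♗ ♘ ♖│1
  ─────────────────
  a b c d e f g h


d1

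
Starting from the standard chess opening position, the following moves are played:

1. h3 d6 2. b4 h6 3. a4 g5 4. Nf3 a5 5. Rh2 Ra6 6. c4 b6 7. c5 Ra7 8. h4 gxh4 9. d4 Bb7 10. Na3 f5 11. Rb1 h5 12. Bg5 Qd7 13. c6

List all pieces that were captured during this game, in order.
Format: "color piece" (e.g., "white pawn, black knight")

Tracking captures:
  gxh4: captured white pawn

white pawn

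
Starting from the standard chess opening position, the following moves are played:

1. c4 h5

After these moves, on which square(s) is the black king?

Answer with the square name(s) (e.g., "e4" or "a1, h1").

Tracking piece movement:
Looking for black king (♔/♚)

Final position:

  a b c d e f g h
  ─────────────────
8│♜ ♞ ♝ ♛ ♚ ♝ ♞ ♜│8
7│♟ ♟ ♟ ♟ ♟ ♟ ♟ ·│7
6│· · · · · · · ·│6
5│· · · · · · · ♟│5
4│· · ♙ · · · · ·│4
3│· · · · · · · ·│3
2│♙ ♙ · ♙ ♙ ♙ ♙ ♙│2
1│♖ ♘ ♗ ♕ ♔ ♗ ♘ ♖│1
  ─────────────────
  a b c d e f g h


e8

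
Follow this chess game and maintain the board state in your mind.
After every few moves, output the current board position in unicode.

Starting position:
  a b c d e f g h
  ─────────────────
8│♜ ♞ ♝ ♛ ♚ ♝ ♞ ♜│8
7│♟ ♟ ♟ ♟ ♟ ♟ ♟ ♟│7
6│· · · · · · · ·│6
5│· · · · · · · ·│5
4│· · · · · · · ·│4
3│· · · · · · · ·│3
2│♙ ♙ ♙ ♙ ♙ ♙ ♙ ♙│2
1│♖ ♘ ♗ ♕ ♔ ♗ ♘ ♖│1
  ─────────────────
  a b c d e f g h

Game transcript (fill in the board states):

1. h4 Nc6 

  a b c d e f g h
  ─────────────────
8│♜ · ♝ ♛ ♚ ♝ ♞ ♜│8
7│♟ ♟ ♟ ♟ ♟ ♟ ♟ ♟│7
6│· · ♞ · · · · ·│6
5│· · · · · · · ·│5
4│· · · · · · · ♙│4
3│· · · · · · · ·│3
2│♙ ♙ ♙ ♙ ♙ ♙ ♙ ·│2
1│♖ ♘ ♗ ♕ ♔ ♗ ♘ ♖│1
  ─────────────────
  a b c d e f g h

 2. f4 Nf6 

  a b c d e f g h
  ─────────────────
8│♜ · ♝ ♛ ♚ ♝ · ♜│8
7│♟ ♟ ♟ ♟ ♟ ♟ ♟ ♟│7
6│· · ♞ · · ♞ · ·│6
5│· · · · · · · ·│5
4│· · · · · ♙ · ♙│4
3│· · · · · · · ·│3
2│♙ ♙ ♙ ♙ ♙ · ♙ ·│2
1│♖ ♘ ♗ ♕ ♔ ♗ ♘ ♖│1
  ─────────────────
  a b c d e f g h

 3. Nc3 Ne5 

  a b c d e f g h
  ─────────────────
8│♜ · ♝ ♛ ♚ ♝ · ♜│8
7│♟ ♟ ♟ ♟ ♟ ♟ ♟ ♟│7
6│· · · · · ♞ · ·│6
5│· · · · ♞ · · ·│5
4│· · · · · ♙ · ♙│4
3│· · ♘ · · · · ·│3
2│♙ ♙ ♙ ♙ ♙ · ♙ ·│2
1│♖ · ♗ ♕ ♔ ♗ ♘ ♖│1
  ─────────────────
  a b c d e f g h

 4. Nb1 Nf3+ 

  a b c d e f g h
  ─────────────────
8│♜ · ♝ ♛ ♚ ♝ · ♜│8
7│♟ ♟ ♟ ♟ ♟ ♟ ♟ ♟│7
6│· · · · · ♞ · ·│6
5│· · · · · · · ·│5
4│· · · · · ♙ · ♙│4
3│· · · · · ♞ · ·│3
2│♙ ♙ ♙ ♙ ♙ · ♙ ·│2
1│♖ ♘ ♗ ♕ ♔ ♗ ♘ ♖│1
  ─────────────────
  a b c d e f g h



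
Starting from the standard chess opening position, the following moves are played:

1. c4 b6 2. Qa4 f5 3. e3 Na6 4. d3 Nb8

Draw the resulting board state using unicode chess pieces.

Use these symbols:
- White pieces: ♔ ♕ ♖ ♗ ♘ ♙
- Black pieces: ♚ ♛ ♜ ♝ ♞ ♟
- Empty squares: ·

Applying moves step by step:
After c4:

♜ ♞ ♝ ♛ ♚ ♝ ♞ ♜
♟ ♟ ♟ ♟ ♟ ♟ ♟ ♟
· · · · · · · ·
· · · · · · · ·
· · ♙ · · · · ·
· · · · · · · ·
♙ ♙ · ♙ ♙ ♙ ♙ ♙
♖ ♘ ♗ ♕ ♔ ♗ ♘ ♖


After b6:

♜ ♞ ♝ ♛ ♚ ♝ ♞ ♜
♟ · ♟ ♟ ♟ ♟ ♟ ♟
· ♟ · · · · · ·
· · · · · · · ·
· · ♙ · · · · ·
· · · · · · · ·
♙ ♙ · ♙ ♙ ♙ ♙ ♙
♖ ♘ ♗ ♕ ♔ ♗ ♘ ♖


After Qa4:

♜ ♞ ♝ ♛ ♚ ♝ ♞ ♜
♟ · ♟ ♟ ♟ ♟ ♟ ♟
· ♟ · · · · · ·
· · · · · · · ·
♕ · ♙ · · · · ·
· · · · · · · ·
♙ ♙ · ♙ ♙ ♙ ♙ ♙
♖ ♘ ♗ · ♔ ♗ ♘ ♖


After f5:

♜ ♞ ♝ ♛ ♚ ♝ ♞ ♜
♟ · ♟ ♟ ♟ · ♟ ♟
· ♟ · · · · · ·
· · · · · ♟ · ·
♕ · ♙ · · · · ·
· · · · · · · ·
♙ ♙ · ♙ ♙ ♙ ♙ ♙
♖ ♘ ♗ · ♔ ♗ ♘ ♖


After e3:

♜ ♞ ♝ ♛ ♚ ♝ ♞ ♜
♟ · ♟ ♟ ♟ · ♟ ♟
· ♟ · · · · · ·
· · · · · ♟ · ·
♕ · ♙ · · · · ·
· · · · ♙ · · ·
♙ ♙ · ♙ · ♙ ♙ ♙
♖ ♘ ♗ · ♔ ♗ ♘ ♖


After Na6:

♜ · ♝ ♛ ♚ ♝ ♞ ♜
♟ · ♟ ♟ ♟ · ♟ ♟
♞ ♟ · · · · · ·
· · · · · ♟ · ·
♕ · ♙ · · · · ·
· · · · ♙ · · ·
♙ ♙ · ♙ · ♙ ♙ ♙
♖ ♘ ♗ · ♔ ♗ ♘ ♖


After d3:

♜ · ♝ ♛ ♚ ♝ ♞ ♜
♟ · ♟ ♟ ♟ · ♟ ♟
♞ ♟ · · · · · ·
· · · · · ♟ · ·
♕ · ♙ · · · · ·
· · · ♙ ♙ · · ·
♙ ♙ · · · ♙ ♙ ♙
♖ ♘ ♗ · ♔ ♗ ♘ ♖


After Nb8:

♜ ♞ ♝ ♛ ♚ ♝ ♞ ♜
♟ · ♟ ♟ ♟ · ♟ ♟
· ♟ · · · · · ·
· · · · · ♟ · ·
♕ · ♙ · · · · ·
· · · ♙ ♙ · · ·
♙ ♙ · · · ♙ ♙ ♙
♖ ♘ ♗ · ♔ ♗ ♘ ♖



  a b c d e f g h
  ─────────────────
8│♜ ♞ ♝ ♛ ♚ ♝ ♞ ♜│8
7│♟ · ♟ ♟ ♟ · ♟ ♟│7
6│· ♟ · · · · · ·│6
5│· · · · · ♟ · ·│5
4│♕ · ♙ · · · · ·│4
3│· · · ♙ ♙ · · ·│3
2│♙ ♙ · · · ♙ ♙ ♙│2
1│♖ ♘ ♗ · ♔ ♗ ♘ ♖│1
  ─────────────────
  a b c d e f g h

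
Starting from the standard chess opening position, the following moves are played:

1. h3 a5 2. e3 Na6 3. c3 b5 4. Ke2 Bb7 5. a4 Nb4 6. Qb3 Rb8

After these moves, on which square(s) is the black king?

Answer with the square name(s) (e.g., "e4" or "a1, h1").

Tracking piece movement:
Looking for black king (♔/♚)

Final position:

  a b c d e f g h
  ─────────────────
8│· ♜ · ♛ ♚ ♝ ♞ ♜│8
7│· ♝ ♟ ♟ ♟ ♟ ♟ ♟│7
6│· · · · · · · ·│6
5│♟ ♟ · · · · · ·│5
4│♙ ♞ · · · · · ·│4
3│· ♕ ♙ · ♙ · · ♙│3
2│· ♙ · ♙ ♔ ♙ ♙ ·│2
1│♖ ♘ ♗ · · ♗ ♘ ♖│1
  ─────────────────
  a b c d e f g h


e8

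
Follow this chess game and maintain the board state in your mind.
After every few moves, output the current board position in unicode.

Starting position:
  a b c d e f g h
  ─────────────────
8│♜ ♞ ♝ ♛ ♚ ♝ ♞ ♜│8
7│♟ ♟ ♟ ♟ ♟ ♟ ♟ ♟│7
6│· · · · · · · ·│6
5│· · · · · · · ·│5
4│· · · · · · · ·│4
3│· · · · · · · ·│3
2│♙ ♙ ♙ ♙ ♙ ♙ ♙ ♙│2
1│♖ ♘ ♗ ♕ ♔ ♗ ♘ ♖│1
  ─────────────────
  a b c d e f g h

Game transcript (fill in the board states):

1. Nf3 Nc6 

  a b c d e f g h
  ─────────────────
8│♜ · ♝ ♛ ♚ ♝ ♞ ♜│8
7│♟ ♟ ♟ ♟ ♟ ♟ ♟ ♟│7
6│· · ♞ · · · · ·│6
5│· · · · · · · ·│5
4│· · · · · · · ·│4
3│· · · · · ♘ · ·│3
2│♙ ♙ ♙ ♙ ♙ ♙ ♙ ♙│2
1│♖ ♘ ♗ ♕ ♔ ♗ · ♖│1
  ─────────────────
  a b c d e f g h

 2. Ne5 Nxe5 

  a b c d e f g h
  ─────────────────
8│♜ · ♝ ♛ ♚ ♝ ♞ ♜│8
7│♟ ♟ ♟ ♟ ♟ ♟ ♟ ♟│7
6│· · · · · · · ·│6
5│· · · · ♞ · · ·│5
4│· · · · · · · ·│4
3│· · · · · · · ·│3
2│♙ ♙ ♙ ♙ ♙ ♙ ♙ ♙│2
1│♖ ♘ ♗ ♕ ♔ ♗ · ♖│1
  ─────────────────
  a b c d e f g h

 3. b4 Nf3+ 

  a b c d e f g h
  ─────────────────
8│♜ · ♝ ♛ ♚ ♝ ♞ ♜│8
7│♟ ♟ ♟ ♟ ♟ ♟ ♟ ♟│7
6│· · · · · · · ·│6
5│· · · · · · · ·│5
4│· ♙ · · · · · ·│4
3│· · · · · ♞ · ·│3
2│♙ · ♙ ♙ ♙ ♙ ♙ ♙│2
1│♖ ♘ ♗ ♕ ♔ ♗ · ♖│1
  ─────────────────
  a b c d e f g h

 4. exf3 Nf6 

  a b c d e f g h
  ─────────────────
8│♜ · ♝ ♛ ♚ ♝ · ♜│8
7│♟ ♟ ♟ ♟ ♟ ♟ ♟ ♟│7
6│· · · · · ♞ · ·│6
5│· · · · · · · ·│5
4│· ♙ · · · · · ·│4
3│· · · · · ♙ · ·│3
2│♙ · ♙ ♙ · ♙ ♙ ♙│2
1│♖ ♘ ♗ ♕ ♔ ♗ · ♖│1
  ─────────────────
  a b c d e f g h

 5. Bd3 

  a b c d e f g h
  ─────────────────
8│♜ · ♝ ♛ ♚ ♝ · ♜│8
7│♟ ♟ ♟ ♟ ♟ ♟ ♟ ♟│7
6│· · · · · ♞ · ·│6
5│· · · · · · · ·│5
4│· ♙ · · · · · ·│4
3│· · · ♗ · ♙ · ·│3
2│♙ · ♙ ♙ · ♙ ♙ ♙│2
1│♖ ♘ ♗ ♕ ♔ · · ♖│1
  ─────────────────
  a b c d e f g h


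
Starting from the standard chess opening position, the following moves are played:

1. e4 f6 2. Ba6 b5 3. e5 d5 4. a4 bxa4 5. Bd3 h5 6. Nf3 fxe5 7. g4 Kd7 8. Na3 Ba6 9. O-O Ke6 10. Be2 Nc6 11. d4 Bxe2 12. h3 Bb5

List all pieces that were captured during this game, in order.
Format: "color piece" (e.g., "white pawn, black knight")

Tracking captures:
  bxa4: captured white pawn
  fxe5: captured white pawn
  Bxe2: captured white bishop

white pawn, white pawn, white bishop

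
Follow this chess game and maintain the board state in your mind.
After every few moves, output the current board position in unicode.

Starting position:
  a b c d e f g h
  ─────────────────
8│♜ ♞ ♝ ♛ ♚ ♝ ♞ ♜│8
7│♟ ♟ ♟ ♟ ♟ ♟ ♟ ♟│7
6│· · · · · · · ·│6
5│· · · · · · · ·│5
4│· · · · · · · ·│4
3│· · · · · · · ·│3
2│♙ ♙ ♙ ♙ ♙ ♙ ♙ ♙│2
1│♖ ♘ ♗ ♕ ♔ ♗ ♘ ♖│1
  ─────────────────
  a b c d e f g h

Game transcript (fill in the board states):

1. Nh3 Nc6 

  a b c d e f g h
  ─────────────────
8│♜ · ♝ ♛ ♚ ♝ ♞ ♜│8
7│♟ ♟ ♟ ♟ ♟ ♟ ♟ ♟│7
6│· · ♞ · · · · ·│6
5│· · · · · · · ·│5
4│· · · · · · · ·│4
3│· · · · · · · ♘│3
2│♙ ♙ ♙ ♙ ♙ ♙ ♙ ♙│2
1│♖ ♘ ♗ ♕ ♔ ♗ · ♖│1
  ─────────────────
  a b c d e f g h

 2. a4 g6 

  a b c d e f g h
  ─────────────────
8│♜ · ♝ ♛ ♚ ♝ ♞ ♜│8
7│♟ ♟ ♟ ♟ ♟ ♟ · ♟│7
6│· · ♞ · · · ♟ ·│6
5│· · · · · · · ·│5
4│♙ · · · · · · ·│4
3│· · · · · · · ♘│3
2│· ♙ ♙ ♙ ♙ ♙ ♙ ♙│2
1│♖ ♘ ♗ ♕ ♔ ♗ · ♖│1
  ─────────────────
  a b c d e f g h

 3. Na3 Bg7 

  a b c d e f g h
  ─────────────────
8│♜ · ♝ ♛ ♚ · ♞ ♜│8
7│♟ ♟ ♟ ♟ ♟ ♟ ♝ ♟│7
6│· · ♞ · · · ♟ ·│6
5│· · · · · · · ·│5
4│♙ · · · · · · ·│4
3│♘ · · · · · · ♘│3
2│· ♙ ♙ ♙ ♙ ♙ ♙ ♙│2
1│♖ · ♗ ♕ ♔ ♗ · ♖│1
  ─────────────────
  a b c d e f g h

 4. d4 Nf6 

  a b c d e f g h
  ─────────────────
8│♜ · ♝ ♛ ♚ · · ♜│8
7│♟ ♟ ♟ ♟ ♟ ♟ ♝ ♟│7
6│· · ♞ · · ♞ ♟ ·│6
5│· · · · · · · ·│5
4│♙ · · ♙ · · · ·│4
3│♘ · · · · · · ♘│3
2│· ♙ ♙ · ♙ ♙ ♙ ♙│2
1│♖ · ♗ ♕ ♔ ♗ · ♖│1
  ─────────────────
  a b c d e f g h

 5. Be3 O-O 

  a b c d e f g h
  ─────────────────
8│♜ · ♝ ♛ · ♜ ♚ ·│8
7│♟ ♟ ♟ ♟ ♟ ♟ ♝ ♟│7
6│· · ♞ · · ♞ ♟ ·│6
5│· · · · · · · ·│5
4│♙ · · ♙ · · · ·│4
3│♘ · · · ♗ · · ♘│3
2│· ♙ ♙ · ♙ ♙ ♙ ♙│2
1│♖ · · ♕ ♔ ♗ · ♖│1
  ─────────────────
  a b c d e f g h



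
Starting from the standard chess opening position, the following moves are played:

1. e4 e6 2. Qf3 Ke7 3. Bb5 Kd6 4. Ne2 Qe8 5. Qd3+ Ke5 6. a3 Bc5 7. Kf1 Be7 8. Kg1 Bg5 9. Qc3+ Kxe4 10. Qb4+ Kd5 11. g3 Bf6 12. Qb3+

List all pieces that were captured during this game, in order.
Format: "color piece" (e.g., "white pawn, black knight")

Tracking captures:
  Kxe4: captured white pawn

white pawn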